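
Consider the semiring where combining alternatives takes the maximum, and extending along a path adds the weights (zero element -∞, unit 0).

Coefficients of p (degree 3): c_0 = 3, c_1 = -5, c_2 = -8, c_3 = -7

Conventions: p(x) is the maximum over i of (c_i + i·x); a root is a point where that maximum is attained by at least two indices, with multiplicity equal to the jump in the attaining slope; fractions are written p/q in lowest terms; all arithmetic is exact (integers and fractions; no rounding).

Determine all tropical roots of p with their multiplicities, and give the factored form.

hull edge (i=0, c=3) to (i=3, c=-7): slope -10/3, span 3
Factored form: p(x) = -7 ⊗ (x ⊕ 10/3) ⊗ (x ⊕ 10/3) ⊗ (x ⊕ 10/3)
Answer: roots = 10/3 (mult 3)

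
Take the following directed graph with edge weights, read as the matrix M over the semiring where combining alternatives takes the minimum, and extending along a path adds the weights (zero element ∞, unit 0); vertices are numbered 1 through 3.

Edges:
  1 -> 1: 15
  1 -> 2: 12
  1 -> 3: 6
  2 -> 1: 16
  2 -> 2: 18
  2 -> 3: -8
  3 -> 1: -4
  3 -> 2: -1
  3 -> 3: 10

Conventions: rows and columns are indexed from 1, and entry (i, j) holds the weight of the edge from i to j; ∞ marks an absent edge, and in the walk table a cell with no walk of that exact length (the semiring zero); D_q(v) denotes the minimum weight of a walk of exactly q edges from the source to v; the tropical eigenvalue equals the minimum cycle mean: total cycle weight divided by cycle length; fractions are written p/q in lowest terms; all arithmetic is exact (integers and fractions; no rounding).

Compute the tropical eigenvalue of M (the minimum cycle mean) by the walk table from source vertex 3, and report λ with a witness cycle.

q=0: [∞, ∞, 0]
q=1: [-4, -1, 10]
q=2: [6, 8, -9]
q=3: [-13, -10, 0]
Optimal cycle mean attained by: cycle 2->3->2, total (-8) + (-1), length 2.
Answer: λ = -9/2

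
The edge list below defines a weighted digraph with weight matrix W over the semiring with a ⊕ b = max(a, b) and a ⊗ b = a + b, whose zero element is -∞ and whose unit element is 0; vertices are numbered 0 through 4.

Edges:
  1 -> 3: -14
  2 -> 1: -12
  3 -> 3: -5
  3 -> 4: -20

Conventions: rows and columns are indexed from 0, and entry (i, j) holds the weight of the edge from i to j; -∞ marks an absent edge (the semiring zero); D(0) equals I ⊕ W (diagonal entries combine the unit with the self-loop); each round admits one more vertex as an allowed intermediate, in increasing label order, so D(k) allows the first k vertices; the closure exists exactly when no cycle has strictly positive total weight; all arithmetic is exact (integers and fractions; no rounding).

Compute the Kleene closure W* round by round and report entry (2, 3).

D(0):
  [0, -∞, -∞, -∞, -∞]
  [-∞, 0, -∞, -14, -∞]
  [-∞, -12, 0, -∞, -∞]
  [-∞, -∞, -∞, 0, -20]
  [-∞, -∞, -∞, -∞, 0]
D(1):
  [0, -∞, -∞, -∞, -∞]
  [-∞, 0, -∞, -14, -∞]
  [-∞, -12, 0, -∞, -∞]
  [-∞, -∞, -∞, 0, -20]
  [-∞, -∞, -∞, -∞, 0]
D(2):
  [0, -∞, -∞, -∞, -∞]
  [-∞, 0, -∞, -14, -∞]
  [-∞, -12, 0, -26, -∞]
  [-∞, -∞, -∞, 0, -20]
  [-∞, -∞, -∞, -∞, 0]
D(3):
  [0, -∞, -∞, -∞, -∞]
  [-∞, 0, -∞, -14, -∞]
  [-∞, -12, 0, -26, -∞]
  [-∞, -∞, -∞, 0, -20]
  [-∞, -∞, -∞, -∞, 0]
D(4):
  [0, -∞, -∞, -∞, -∞]
  [-∞, 0, -∞, -14, -34]
  [-∞, -12, 0, -26, -46]
  [-∞, -∞, -∞, 0, -20]
  [-∞, -∞, -∞, -∞, 0]
D(5):
  [0, -∞, -∞, -∞, -∞]
  [-∞, 0, -∞, -14, -34]
  [-∞, -12, 0, -26, -46]
  [-∞, -∞, -∞, 0, -20]
  [-∞, -∞, -∞, -∞, 0]
Answer: W*[2][3] = -26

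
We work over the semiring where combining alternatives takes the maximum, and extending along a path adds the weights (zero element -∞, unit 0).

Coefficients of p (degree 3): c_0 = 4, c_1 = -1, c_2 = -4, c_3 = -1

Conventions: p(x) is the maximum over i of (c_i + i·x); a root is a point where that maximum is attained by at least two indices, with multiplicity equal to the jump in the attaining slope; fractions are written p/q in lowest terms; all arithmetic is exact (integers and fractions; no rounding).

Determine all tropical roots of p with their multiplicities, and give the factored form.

hull edge (i=0, c=4) to (i=3, c=-1): slope -5/3, span 3
Factored form: p(x) = -1 ⊗ (x ⊕ 5/3) ⊗ (x ⊕ 5/3) ⊗ (x ⊕ 5/3)
Answer: roots = 5/3 (mult 3)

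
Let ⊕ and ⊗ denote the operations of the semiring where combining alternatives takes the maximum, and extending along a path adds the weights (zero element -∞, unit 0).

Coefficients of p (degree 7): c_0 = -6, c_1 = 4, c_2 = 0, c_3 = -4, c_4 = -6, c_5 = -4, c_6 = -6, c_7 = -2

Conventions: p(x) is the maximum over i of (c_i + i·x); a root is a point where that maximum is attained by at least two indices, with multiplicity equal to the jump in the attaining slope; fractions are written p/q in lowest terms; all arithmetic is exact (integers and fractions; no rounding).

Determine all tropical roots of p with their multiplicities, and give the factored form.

hull edge (i=0, c=-6) to (i=1, c=4): slope 10, span 1
hull edge (i=1, c=4) to (i=7, c=-2): slope -1, span 6
Factored form: p(x) = -2 ⊗ (x ⊕ (-10)) ⊗ (x ⊕ 1) ⊗ (x ⊕ 1) ⊗ (x ⊕ 1) ⊗ (x ⊕ 1) ⊗ (x ⊕ 1) ⊗ (x ⊕ 1)
Answer: roots = -10 (mult 1), 1 (mult 6)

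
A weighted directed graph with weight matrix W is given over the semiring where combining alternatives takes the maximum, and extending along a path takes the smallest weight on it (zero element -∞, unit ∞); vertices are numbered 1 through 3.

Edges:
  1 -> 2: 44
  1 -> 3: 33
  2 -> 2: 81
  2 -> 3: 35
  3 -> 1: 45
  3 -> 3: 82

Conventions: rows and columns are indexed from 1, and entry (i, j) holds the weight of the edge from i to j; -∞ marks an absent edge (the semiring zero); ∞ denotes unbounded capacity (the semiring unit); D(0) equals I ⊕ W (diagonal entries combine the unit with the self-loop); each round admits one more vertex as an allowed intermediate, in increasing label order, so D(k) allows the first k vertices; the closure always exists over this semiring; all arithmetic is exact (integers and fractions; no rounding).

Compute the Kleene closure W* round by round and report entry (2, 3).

D(0):
  [∞, 44, 33]
  [-∞, ∞, 35]
  [45, -∞, ∞]
D(1):
  [∞, 44, 33]
  [-∞, ∞, 35]
  [45, 44, ∞]
D(2):
  [∞, 44, 35]
  [-∞, ∞, 35]
  [45, 44, ∞]
D(3):
  [∞, 44, 35]
  [35, ∞, 35]
  [45, 44, ∞]
Answer: W*[2][3] = 35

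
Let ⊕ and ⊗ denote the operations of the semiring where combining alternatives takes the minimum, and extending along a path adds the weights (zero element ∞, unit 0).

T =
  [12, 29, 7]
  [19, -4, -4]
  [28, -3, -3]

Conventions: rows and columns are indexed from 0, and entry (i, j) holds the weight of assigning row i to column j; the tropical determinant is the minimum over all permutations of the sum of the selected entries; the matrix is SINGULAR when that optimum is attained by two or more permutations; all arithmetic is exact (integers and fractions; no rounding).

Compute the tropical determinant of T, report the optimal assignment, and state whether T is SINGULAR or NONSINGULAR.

σ = (0, 1, 2): 12 + (-4) + (-3) = 5
σ = (0, 2, 1): 12 + (-4) + (-3) = 5
σ = (1, 0, 2): 29 + 19 + (-3) = 45
σ = (1, 2, 0): 29 + (-4) + 28 = 53
σ = (2, 0, 1): 7 + 19 + (-3) = 23
σ = (2, 1, 0): 7 + (-4) + 28 = 31
Optimal value attained by: σ = (0, 1, 2).
Answer: det⊕(T) = 5; verdict: SINGULAR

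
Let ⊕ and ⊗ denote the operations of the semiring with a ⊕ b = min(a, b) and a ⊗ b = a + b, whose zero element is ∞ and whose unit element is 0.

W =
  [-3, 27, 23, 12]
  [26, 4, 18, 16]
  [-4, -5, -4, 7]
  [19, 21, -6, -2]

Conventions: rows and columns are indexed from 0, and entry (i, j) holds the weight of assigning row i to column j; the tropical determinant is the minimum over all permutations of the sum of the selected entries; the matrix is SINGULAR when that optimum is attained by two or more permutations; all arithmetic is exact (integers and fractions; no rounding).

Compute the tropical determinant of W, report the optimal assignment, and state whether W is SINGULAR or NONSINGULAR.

σ = (0, 1, 2, 3): (-3) + 4 + (-4) + (-2) = -5
σ = (0, 1, 3, 2): (-3) + 4 + 7 + (-6) = 2
σ = (0, 2, 1, 3): (-3) + 18 + (-5) + (-2) = 8
σ = (0, 2, 3, 1): (-3) + 18 + 7 + 21 = 43
σ = (0, 3, 1, 2): (-3) + 16 + (-5) + (-6) = 2
σ = (0, 3, 2, 1): (-3) + 16 + (-4) + 21 = 30
σ = (1, 0, 2, 3): 27 + 26 + (-4) + (-2) = 47
σ = (1, 0, 3, 2): 27 + 26 + 7 + (-6) = 54
σ = (1, 2, 0, 3): 27 + 18 + (-4) + (-2) = 39
σ = (1, 2, 3, 0): 27 + 18 + 7 + 19 = 71
σ = (1, 3, 0, 2): 27 + 16 + (-4) + (-6) = 33
σ = (1, 3, 2, 0): 27 + 16 + (-4) + 19 = 58
σ = (2, 0, 1, 3): 23 + 26 + (-5) + (-2) = 42
σ = (2, 0, 3, 1): 23 + 26 + 7 + 21 = 77
σ = (2, 1, 0, 3): 23 + 4 + (-4) + (-2) = 21
σ = (2, 1, 3, 0): 23 + 4 + 7 + 19 = 53
σ = (2, 3, 0, 1): 23 + 16 + (-4) + 21 = 56
σ = (2, 3, 1, 0): 23 + 16 + (-5) + 19 = 53
σ = (3, 0, 1, 2): 12 + 26 + (-5) + (-6) = 27
σ = (3, 0, 2, 1): 12 + 26 + (-4) + 21 = 55
σ = (3, 1, 0, 2): 12 + 4 + (-4) + (-6) = 6
σ = (3, 1, 2, 0): 12 + 4 + (-4) + 19 = 31
σ = (3, 2, 0, 1): 12 + 18 + (-4) + 21 = 47
σ = (3, 2, 1, 0): 12 + 18 + (-5) + 19 = 44
Optimal value attained by: σ = (0, 1, 2, 3).
Answer: det⊕(W) = -5; verdict: NONSINGULAR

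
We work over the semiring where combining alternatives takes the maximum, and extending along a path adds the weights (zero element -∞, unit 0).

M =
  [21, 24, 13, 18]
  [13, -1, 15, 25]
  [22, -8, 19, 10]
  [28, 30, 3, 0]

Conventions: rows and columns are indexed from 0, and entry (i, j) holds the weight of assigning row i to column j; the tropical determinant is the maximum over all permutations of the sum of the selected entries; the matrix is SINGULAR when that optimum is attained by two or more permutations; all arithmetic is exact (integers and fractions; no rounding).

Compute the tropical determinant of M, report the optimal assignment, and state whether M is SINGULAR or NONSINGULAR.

σ = (0, 1, 2, 3): 21 + (-1) + 19 + 0 = 39
σ = (0, 1, 3, 2): 21 + (-1) + 10 + 3 = 33
σ = (0, 2, 1, 3): 21 + 15 + (-8) + 0 = 28
σ = (0, 2, 3, 1): 21 + 15 + 10 + 30 = 76
σ = (0, 3, 1, 2): 21 + 25 + (-8) + 3 = 41
σ = (0, 3, 2, 1): 21 + 25 + 19 + 30 = 95
σ = (1, 0, 2, 3): 24 + 13 + 19 + 0 = 56
σ = (1, 0, 3, 2): 24 + 13 + 10 + 3 = 50
σ = (1, 2, 0, 3): 24 + 15 + 22 + 0 = 61
σ = (1, 2, 3, 0): 24 + 15 + 10 + 28 = 77
σ = (1, 3, 0, 2): 24 + 25 + 22 + 3 = 74
σ = (1, 3, 2, 0): 24 + 25 + 19 + 28 = 96
σ = (2, 0, 1, 3): 13 + 13 + (-8) + 0 = 18
σ = (2, 0, 3, 1): 13 + 13 + 10 + 30 = 66
σ = (2, 1, 0, 3): 13 + (-1) + 22 + 0 = 34
σ = (2, 1, 3, 0): 13 + (-1) + 10 + 28 = 50
σ = (2, 3, 0, 1): 13 + 25 + 22 + 30 = 90
σ = (2, 3, 1, 0): 13 + 25 + (-8) + 28 = 58
σ = (3, 0, 1, 2): 18 + 13 + (-8) + 3 = 26
σ = (3, 0, 2, 1): 18 + 13 + 19 + 30 = 80
σ = (3, 1, 0, 2): 18 + (-1) + 22 + 3 = 42
σ = (3, 1, 2, 0): 18 + (-1) + 19 + 28 = 64
σ = (3, 2, 0, 1): 18 + 15 + 22 + 30 = 85
σ = (3, 2, 1, 0): 18 + 15 + (-8) + 28 = 53
Optimal value attained by: σ = (1, 3, 2, 0).
Answer: det⊕(M) = 96; verdict: NONSINGULAR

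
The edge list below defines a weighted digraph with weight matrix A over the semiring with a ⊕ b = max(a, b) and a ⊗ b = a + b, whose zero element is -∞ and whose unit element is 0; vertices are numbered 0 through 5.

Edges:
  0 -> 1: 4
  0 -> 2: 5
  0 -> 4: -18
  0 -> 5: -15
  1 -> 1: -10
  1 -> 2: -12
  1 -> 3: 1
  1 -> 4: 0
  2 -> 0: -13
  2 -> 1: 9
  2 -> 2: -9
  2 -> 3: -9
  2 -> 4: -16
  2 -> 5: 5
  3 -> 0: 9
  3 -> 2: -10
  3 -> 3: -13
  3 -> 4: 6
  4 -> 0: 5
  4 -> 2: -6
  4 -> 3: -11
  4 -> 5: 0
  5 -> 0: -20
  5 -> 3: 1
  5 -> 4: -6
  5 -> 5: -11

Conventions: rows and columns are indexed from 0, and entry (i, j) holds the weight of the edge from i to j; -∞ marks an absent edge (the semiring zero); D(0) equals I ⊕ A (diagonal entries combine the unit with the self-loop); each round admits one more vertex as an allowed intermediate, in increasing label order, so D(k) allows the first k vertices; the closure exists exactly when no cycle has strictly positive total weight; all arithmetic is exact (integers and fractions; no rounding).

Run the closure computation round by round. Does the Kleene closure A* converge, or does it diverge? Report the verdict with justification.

D(0):
  [0, 4, 5, -∞, -18, -15]
  [-∞, 0, -12, 1, 0, -∞]
  [-13, 9, 0, -9, -16, 5]
  [9, -∞, -10, 0, 6, -∞]
  [5, -∞, -6, -11, 0, 0]
  [-20, -∞, -∞, 1, -6, 0]
D(1):
  [0, 4, 5, -∞, -18, -15]
  [-∞, 0, -12, 1, 0, -∞]
  [-13, 9, 0, -9, -16, 5]
  [9, 13, 14, 0, 6, -6]
  [5, 9, 10, -11, 0, 0]
  [-20, -16, -15, 1, -6, 0]
Detection: at round 2, diagonal entry (3, 3) turns strictly positive.
Key observation: the cycle 3->0->1->3 has total weight 9 + 4 + 1, which is strictly positive.
Answer: DIVERGES — positive cycle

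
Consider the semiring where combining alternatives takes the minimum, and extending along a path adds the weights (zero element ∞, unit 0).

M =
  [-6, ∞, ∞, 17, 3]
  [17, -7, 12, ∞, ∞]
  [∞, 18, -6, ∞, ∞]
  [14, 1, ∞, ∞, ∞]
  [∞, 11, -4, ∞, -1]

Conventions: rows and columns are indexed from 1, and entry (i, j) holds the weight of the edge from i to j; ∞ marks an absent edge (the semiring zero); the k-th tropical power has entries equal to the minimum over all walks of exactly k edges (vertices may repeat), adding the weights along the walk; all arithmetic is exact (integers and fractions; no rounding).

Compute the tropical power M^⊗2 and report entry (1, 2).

M^⊗2:
  [-12, 14, -1, 11, -3]
  [10, -14, 5, 34, 20]
  [35, 11, -12, ∞, ∞]
  [8, -6, 13, 31, 17]
  [28, 4, -10, ∞, -2]
Key observation: the optimum is the walk 1->5->2, with weight 3 + 11 = 14.
Optimal value attained by: walk 1->5->2.
Answer: (M^⊗2)[1][2] = 14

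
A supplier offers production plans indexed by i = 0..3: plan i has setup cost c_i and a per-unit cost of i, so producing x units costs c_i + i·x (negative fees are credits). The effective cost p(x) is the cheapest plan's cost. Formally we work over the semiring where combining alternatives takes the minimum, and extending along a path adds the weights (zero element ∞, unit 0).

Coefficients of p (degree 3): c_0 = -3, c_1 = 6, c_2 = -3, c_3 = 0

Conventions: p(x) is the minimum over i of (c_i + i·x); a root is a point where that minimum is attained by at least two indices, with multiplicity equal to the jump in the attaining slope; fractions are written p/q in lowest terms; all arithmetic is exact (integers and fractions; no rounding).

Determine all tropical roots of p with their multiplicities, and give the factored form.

hull edge (i=0, c=-3) to (i=2, c=-3): slope 0, span 2
hull edge (i=2, c=-3) to (i=3, c=0): slope 3, span 1
Factored form: p(x) = 0 ⊗ (x ⊕ (-3)) ⊗ (x ⊕ 0) ⊗ (x ⊕ 0)
Answer: roots = -3 (mult 1), 0 (mult 2)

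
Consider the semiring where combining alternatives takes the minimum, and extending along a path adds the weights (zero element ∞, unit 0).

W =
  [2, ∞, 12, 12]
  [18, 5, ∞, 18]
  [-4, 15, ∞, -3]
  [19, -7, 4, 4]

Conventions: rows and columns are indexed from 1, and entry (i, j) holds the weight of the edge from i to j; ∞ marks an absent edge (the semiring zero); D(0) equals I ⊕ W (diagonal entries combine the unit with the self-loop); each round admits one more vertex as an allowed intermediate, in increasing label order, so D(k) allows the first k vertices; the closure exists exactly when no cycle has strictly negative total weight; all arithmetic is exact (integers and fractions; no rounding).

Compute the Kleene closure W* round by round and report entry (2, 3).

D(0):
  [0, ∞, 12, 12]
  [18, 0, ∞, 18]
  [-4, 15, 0, -3]
  [19, -7, 4, 0]
D(1):
  [0, ∞, 12, 12]
  [18, 0, 30, 18]
  [-4, 15, 0, -3]
  [19, -7, 4, 0]
D(2):
  [0, ∞, 12, 12]
  [18, 0, 30, 18]
  [-4, 15, 0, -3]
  [11, -7, 4, 0]
D(3):
  [0, 27, 12, 9]
  [18, 0, 30, 18]
  [-4, 15, 0, -3]
  [0, -7, 4, 0]
D(4):
  [0, 2, 12, 9]
  [18, 0, 22, 18]
  [-4, -10, 0, -3]
  [0, -7, 4, 0]
Answer: W*[2][3] = 22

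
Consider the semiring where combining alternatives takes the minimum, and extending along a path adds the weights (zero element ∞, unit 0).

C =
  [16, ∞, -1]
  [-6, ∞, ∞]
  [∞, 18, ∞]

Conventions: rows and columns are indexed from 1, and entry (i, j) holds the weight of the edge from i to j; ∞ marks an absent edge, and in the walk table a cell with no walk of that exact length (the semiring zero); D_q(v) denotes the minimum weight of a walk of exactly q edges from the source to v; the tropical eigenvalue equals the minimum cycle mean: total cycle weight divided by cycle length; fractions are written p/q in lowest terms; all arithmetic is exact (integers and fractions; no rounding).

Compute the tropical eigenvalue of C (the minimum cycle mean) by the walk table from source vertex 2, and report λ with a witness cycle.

q=0: [∞, 0, ∞]
q=1: [-6, ∞, ∞]
q=2: [10, ∞, -7]
q=3: [26, 11, 9]
Optimal cycle mean attained by: cycle 1->3->2->1, total (-1) + 18 + (-6), length 3.
Answer: λ = 11/3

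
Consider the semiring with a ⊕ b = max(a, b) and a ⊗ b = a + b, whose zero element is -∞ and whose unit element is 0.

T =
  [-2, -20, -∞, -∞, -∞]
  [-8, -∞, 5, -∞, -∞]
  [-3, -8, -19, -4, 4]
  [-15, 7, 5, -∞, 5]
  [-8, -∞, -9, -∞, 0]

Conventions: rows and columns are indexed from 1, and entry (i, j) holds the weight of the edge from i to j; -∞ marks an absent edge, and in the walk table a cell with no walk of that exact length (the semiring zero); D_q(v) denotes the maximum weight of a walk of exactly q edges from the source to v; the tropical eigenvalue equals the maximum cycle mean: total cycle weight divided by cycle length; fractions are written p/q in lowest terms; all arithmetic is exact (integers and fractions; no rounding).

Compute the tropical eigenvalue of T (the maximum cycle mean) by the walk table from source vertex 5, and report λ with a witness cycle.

q=0: [-∞, -∞, -∞, -∞, 0]
q=1: [-8, -∞, -9, -∞, 0]
q=2: [-8, -17, -9, -13, 0]
q=3: [-8, -6, -8, -13, 0]
q=4: [-8, -6, -1, -12, 0]
q=5: [-4, -5, -1, -5, 3]
Optimal cycle mean attained by: cycle 2->3->4->2, total 5 + (-4) + 7, length 3.
Answer: λ = 8/3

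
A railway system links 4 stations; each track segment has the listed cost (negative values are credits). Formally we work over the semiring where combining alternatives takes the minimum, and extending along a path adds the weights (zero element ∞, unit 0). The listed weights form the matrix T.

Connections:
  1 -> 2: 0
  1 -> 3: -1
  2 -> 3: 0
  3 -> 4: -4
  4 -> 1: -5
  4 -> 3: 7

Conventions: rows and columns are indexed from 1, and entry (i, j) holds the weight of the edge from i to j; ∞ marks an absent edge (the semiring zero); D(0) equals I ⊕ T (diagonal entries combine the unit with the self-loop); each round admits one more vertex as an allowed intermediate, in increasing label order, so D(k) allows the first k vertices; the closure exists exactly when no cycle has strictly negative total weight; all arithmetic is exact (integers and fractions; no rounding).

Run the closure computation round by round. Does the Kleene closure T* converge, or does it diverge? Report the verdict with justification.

D(0):
  [0, 0, -1, ∞]
  [∞, 0, 0, ∞]
  [∞, ∞, 0, -4]
  [-5, ∞, 7, 0]
D(1):
  [0, 0, -1, ∞]
  [∞, 0, 0, ∞]
  [∞, ∞, 0, -4]
  [-5, -5, -6, 0]
D(2):
  [0, 0, -1, ∞]
  [∞, 0, 0, ∞]
  [∞, ∞, 0, -4]
  [-5, -5, -6, 0]
Detection: at round 3, diagonal entry (4, 4) turns strictly negative.
Key observation: the cycle 4->1->2->3->4 has total weight (-5) + 0 + 0 + (-4), which is strictly negative.
Answer: DIVERGES — negative cycle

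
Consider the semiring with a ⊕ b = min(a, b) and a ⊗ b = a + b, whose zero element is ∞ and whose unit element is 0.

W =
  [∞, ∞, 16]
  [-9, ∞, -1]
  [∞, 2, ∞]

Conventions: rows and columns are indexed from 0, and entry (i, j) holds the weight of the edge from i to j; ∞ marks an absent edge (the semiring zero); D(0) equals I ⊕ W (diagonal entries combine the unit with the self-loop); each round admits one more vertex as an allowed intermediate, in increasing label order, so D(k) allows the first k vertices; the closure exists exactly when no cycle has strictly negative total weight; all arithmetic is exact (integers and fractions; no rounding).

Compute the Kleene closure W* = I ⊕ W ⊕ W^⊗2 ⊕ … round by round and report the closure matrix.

D(0):
  [0, ∞, 16]
  [-9, 0, -1]
  [∞, 2, 0]
D(1):
  [0, ∞, 16]
  [-9, 0, -1]
  [∞, 2, 0]
D(2):
  [0, ∞, 16]
  [-9, 0, -1]
  [-7, 2, 0]
D(3):
  [0, 18, 16]
  [-9, 0, -1]
  [-7, 2, 0]
Answer: W* = [[0, 18, 16], [-9, 0, -1], [-7, 2, 0]]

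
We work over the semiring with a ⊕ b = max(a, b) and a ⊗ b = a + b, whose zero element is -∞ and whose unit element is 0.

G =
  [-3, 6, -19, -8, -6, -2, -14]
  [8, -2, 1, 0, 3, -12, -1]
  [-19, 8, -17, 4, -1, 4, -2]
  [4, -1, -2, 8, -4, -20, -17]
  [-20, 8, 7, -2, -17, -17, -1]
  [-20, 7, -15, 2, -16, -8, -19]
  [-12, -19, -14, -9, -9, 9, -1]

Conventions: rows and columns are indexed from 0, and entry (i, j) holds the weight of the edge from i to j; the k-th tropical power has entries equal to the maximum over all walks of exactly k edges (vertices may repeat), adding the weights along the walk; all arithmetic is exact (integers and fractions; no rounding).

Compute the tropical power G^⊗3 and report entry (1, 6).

G^⊗2:
  [14, 5, 7, 6, 9, -5, 5]
  [6, 14, 10, 8, 2, 8, 2]
  [16, 11, 9, 12, 11, 7, 7]
  [12, 10, 6, 16, 4, 2, -2]
  [16, 15, 9, 11, 11, 11, 7]
  [15, 5, 8, 10, 10, -5, 6]
  [-5, 16, -2, 11, -7, 8, -2]
G^⊗3:
  [13, 20, 16, 14, 8, 14, 8]
  [22, 18, 15, 16, 17, 14, 13]
  [19, 22, 18, 20, 14, 16, 10]
  [20, 18, 14, 24, 13, 10, 9]
  [23, 22, 18, 19, 18, 16, 14]
  [14, 21, 17, 18, 9, 15, 9]
  [24, 15, 17, 19, 19, 7, 15]
Key observation: the optimum is the walk 1->0->1->6, with weight 8 + 6 + (-1) = 13.
Optimal value attained by: walk 1->0->1->6.
Answer: (G^⊗3)[1][6] = 13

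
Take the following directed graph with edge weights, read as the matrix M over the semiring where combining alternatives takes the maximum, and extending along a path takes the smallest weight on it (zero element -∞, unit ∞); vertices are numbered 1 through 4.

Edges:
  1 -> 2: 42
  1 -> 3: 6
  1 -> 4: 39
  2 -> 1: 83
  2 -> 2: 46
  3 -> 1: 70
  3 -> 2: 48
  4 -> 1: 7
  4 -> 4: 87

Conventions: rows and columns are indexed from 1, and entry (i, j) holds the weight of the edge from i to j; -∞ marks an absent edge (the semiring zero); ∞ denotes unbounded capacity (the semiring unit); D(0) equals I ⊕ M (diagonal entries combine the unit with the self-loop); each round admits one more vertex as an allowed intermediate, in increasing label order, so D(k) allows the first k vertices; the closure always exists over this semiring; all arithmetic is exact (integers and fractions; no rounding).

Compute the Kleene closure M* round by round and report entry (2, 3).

D(0):
  [∞, 42, 6, 39]
  [83, ∞, -∞, -∞]
  [70, 48, ∞, -∞]
  [7, -∞, -∞, ∞]
D(1):
  [∞, 42, 6, 39]
  [83, ∞, 6, 39]
  [70, 48, ∞, 39]
  [7, 7, 6, ∞]
D(2):
  [∞, 42, 6, 39]
  [83, ∞, 6, 39]
  [70, 48, ∞, 39]
  [7, 7, 6, ∞]
D(3):
  [∞, 42, 6, 39]
  [83, ∞, 6, 39]
  [70, 48, ∞, 39]
  [7, 7, 6, ∞]
D(4):
  [∞, 42, 6, 39]
  [83, ∞, 6, 39]
  [70, 48, ∞, 39]
  [7, 7, 6, ∞]
Answer: M*[2][3] = 6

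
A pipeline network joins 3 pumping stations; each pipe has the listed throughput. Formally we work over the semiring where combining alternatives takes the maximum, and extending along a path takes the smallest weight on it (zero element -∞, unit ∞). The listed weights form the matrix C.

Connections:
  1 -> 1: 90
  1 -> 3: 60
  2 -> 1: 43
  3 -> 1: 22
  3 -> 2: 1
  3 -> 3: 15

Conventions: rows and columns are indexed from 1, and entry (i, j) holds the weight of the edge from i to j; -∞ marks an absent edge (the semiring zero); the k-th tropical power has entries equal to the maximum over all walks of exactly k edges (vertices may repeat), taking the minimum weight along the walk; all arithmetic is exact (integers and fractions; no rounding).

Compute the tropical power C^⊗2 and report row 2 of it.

C^⊗2:
  [90, 1, 60]
  [43, -∞, 43]
  [22, 1, 22]
Answer: row 2 of C^⊗2 = [43, -∞, 43]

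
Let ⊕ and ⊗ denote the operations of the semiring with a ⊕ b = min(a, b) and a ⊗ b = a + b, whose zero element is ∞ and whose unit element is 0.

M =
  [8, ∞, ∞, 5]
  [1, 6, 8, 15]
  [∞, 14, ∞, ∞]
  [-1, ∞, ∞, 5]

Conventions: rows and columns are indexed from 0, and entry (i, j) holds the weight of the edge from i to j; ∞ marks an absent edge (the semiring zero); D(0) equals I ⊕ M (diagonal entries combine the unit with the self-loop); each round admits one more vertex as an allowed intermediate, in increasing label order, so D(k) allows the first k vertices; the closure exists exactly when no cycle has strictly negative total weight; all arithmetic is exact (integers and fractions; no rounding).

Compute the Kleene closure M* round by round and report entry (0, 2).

D(0):
  [0, ∞, ∞, 5]
  [1, 0, 8, 15]
  [∞, 14, 0, ∞]
  [-1, ∞, ∞, 0]
D(1):
  [0, ∞, ∞, 5]
  [1, 0, 8, 6]
  [∞, 14, 0, ∞]
  [-1, ∞, ∞, 0]
D(2):
  [0, ∞, ∞, 5]
  [1, 0, 8, 6]
  [15, 14, 0, 20]
  [-1, ∞, ∞, 0]
D(3):
  [0, ∞, ∞, 5]
  [1, 0, 8, 6]
  [15, 14, 0, 20]
  [-1, ∞, ∞, 0]
D(4):
  [0, ∞, ∞, 5]
  [1, 0, 8, 6]
  [15, 14, 0, 20]
  [-1, ∞, ∞, 0]
Answer: M*[0][2] = ∞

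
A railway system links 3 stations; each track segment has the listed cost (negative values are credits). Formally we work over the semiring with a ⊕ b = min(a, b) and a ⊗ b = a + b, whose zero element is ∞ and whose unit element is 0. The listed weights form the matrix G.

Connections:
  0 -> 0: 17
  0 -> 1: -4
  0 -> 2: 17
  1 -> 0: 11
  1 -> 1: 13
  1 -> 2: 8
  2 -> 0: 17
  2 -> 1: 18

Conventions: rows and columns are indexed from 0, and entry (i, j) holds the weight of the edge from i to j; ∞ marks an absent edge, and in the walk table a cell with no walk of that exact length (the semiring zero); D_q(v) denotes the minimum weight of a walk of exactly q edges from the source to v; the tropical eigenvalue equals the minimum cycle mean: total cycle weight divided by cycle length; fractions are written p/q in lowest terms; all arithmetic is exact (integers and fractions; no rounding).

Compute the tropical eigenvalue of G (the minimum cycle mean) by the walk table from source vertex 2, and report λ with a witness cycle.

q=0: [∞, ∞, 0]
q=1: [17, 18, ∞]
q=2: [29, 13, 26]
q=3: [24, 25, 21]
Optimal cycle mean attained by: cycle 0->1->0, total (-4) + 11, length 2.
Answer: λ = 7/2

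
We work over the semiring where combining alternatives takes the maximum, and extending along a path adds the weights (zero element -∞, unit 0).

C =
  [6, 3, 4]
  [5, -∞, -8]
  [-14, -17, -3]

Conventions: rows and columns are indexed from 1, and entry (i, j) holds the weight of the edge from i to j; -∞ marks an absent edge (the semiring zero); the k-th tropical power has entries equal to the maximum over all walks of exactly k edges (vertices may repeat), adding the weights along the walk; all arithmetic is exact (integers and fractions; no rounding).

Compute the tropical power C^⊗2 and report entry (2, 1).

C^⊗2:
  [12, 9, 10]
  [11, 8, 9]
  [-8, -11, -6]
Key observation: the optimum is the walk 2->1->1, with weight 5 + 6 = 11.
Optimal value attained by: walk 2->1->1.
Answer: (C^⊗2)[2][1] = 11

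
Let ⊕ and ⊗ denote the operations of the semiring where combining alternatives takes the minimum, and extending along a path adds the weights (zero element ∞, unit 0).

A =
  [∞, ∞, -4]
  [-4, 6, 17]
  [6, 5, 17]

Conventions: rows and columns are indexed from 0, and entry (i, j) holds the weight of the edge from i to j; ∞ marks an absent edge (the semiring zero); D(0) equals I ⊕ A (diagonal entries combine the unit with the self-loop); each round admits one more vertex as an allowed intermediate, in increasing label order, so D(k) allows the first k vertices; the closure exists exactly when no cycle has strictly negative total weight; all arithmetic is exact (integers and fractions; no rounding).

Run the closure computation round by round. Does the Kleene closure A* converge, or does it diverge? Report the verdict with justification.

D(0):
  [0, ∞, -4]
  [-4, 0, 17]
  [6, 5, 0]
D(1):
  [0, ∞, -4]
  [-4, 0, -8]
  [6, 5, 0]
Detection: at round 2, diagonal entry (2, 2) turns strictly negative.
Key observation: the cycle 2->1->0->2 has total weight 5 + (-4) + (-4), which is strictly negative.
Answer: DIVERGES — negative cycle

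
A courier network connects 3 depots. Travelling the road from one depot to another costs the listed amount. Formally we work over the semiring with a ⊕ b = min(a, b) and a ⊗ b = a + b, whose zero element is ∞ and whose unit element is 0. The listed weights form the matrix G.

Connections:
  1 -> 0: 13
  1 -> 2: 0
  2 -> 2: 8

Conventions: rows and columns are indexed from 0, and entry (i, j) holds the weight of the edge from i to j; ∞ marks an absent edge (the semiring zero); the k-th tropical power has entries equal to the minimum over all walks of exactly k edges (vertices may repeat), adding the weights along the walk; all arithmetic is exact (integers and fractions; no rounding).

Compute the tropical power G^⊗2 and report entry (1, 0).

G^⊗2:
  [∞, ∞, ∞]
  [∞, ∞, 8]
  [∞, ∞, 16]
Key observation: no walk of exactly 2 edges connects these vertices, so the entry is the semiring zero.
Answer: (G^⊗2)[1][0] = ∞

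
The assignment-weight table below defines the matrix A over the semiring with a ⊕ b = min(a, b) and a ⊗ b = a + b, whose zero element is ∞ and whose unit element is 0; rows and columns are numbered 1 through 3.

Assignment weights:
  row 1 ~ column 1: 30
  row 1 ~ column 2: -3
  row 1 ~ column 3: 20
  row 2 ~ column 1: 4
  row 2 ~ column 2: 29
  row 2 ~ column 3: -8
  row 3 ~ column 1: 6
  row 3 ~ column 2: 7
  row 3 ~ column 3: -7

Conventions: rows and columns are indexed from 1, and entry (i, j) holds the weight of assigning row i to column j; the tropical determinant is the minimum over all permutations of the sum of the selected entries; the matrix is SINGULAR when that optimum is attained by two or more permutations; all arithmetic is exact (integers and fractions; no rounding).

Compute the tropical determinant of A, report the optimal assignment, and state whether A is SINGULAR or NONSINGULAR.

σ = (1, 2, 3): 30 + 29 + (-7) = 52
σ = (1, 3, 2): 30 + (-8) + 7 = 29
σ = (2, 1, 3): (-3) + 4 + (-7) = -6
σ = (2, 3, 1): (-3) + (-8) + 6 = -5
σ = (3, 1, 2): 20 + 4 + 7 = 31
σ = (3, 2, 1): 20 + 29 + 6 = 55
Optimal value attained by: σ = (2, 1, 3).
Answer: det⊕(A) = -6; verdict: NONSINGULAR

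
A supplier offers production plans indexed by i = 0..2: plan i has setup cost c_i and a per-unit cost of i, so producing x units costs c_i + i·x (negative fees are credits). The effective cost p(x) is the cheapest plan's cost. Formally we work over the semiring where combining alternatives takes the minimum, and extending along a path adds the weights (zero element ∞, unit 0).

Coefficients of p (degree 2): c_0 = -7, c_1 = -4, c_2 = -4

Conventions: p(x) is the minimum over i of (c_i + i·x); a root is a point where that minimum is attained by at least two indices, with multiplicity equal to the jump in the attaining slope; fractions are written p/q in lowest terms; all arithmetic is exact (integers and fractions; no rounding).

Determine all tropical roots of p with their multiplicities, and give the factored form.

hull edge (i=0, c=-7) to (i=2, c=-4): slope 3/2, span 2
Factored form: p(x) = -4 ⊗ (x ⊕ (-3/2)) ⊗ (x ⊕ (-3/2))
Answer: roots = -3/2 (mult 2)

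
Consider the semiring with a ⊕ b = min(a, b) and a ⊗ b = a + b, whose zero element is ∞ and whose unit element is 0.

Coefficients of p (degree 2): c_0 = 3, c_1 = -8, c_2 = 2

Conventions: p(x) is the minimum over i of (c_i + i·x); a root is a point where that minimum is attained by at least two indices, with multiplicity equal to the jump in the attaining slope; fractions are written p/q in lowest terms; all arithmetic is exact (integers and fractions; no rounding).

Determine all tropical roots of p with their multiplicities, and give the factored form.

hull edge (i=0, c=3) to (i=1, c=-8): slope -11, span 1
hull edge (i=1, c=-8) to (i=2, c=2): slope 10, span 1
Factored form: p(x) = 2 ⊗ (x ⊕ (-10)) ⊗ (x ⊕ 11)
Answer: roots = -10 (mult 1), 11 (mult 1)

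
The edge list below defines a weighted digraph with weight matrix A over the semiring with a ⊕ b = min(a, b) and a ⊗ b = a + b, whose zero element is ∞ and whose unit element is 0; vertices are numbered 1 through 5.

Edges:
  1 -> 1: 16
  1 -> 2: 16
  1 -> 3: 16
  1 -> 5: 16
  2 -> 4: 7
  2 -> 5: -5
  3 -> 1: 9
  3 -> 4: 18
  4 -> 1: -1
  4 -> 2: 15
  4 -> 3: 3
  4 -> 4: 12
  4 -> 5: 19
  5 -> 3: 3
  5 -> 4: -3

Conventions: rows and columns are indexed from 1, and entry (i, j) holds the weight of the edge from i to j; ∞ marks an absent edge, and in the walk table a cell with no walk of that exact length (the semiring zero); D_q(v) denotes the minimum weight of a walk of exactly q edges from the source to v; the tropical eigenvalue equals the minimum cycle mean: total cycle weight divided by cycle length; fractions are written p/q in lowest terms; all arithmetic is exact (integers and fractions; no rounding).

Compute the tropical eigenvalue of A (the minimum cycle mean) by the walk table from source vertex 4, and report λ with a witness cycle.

q=0: [∞, ∞, ∞, 0, ∞]
q=1: [-1, 15, 3, 12, 19]
q=2: [11, 15, 15, 16, 10]
q=3: [15, 27, 13, 7, 10]
q=4: [6, 22, 10, 7, 22]
q=5: [6, 22, 10, 19, 17]
Optimal cycle mean attained by: cycle 1->2->5->4->1, total 16 + (-5) + (-3) + (-1), length 4.
Answer: λ = 7/4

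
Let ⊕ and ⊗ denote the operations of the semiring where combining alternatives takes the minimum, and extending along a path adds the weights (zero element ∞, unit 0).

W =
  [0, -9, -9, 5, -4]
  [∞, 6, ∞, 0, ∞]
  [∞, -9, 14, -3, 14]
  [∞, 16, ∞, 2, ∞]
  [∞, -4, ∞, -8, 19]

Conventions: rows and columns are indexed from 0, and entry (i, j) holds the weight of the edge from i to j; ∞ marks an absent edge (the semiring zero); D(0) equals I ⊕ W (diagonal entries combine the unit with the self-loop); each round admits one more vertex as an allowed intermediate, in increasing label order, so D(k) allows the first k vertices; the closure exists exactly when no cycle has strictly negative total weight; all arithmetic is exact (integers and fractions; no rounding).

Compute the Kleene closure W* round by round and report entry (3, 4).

D(0):
  [0, -9, -9, 5, -4]
  [∞, 0, ∞, 0, ∞]
  [∞, -9, 0, -3, 14]
  [∞, 16, ∞, 0, ∞]
  [∞, -4, ∞, -8, 0]
D(1):
  [0, -9, -9, 5, -4]
  [∞, 0, ∞, 0, ∞]
  [∞, -9, 0, -3, 14]
  [∞, 16, ∞, 0, ∞]
  [∞, -4, ∞, -8, 0]
D(2):
  [0, -9, -9, -9, -4]
  [∞, 0, ∞, 0, ∞]
  [∞, -9, 0, -9, 14]
  [∞, 16, ∞, 0, ∞]
  [∞, -4, ∞, -8, 0]
D(3):
  [0, -18, -9, -18, -4]
  [∞, 0, ∞, 0, ∞]
  [∞, -9, 0, -9, 14]
  [∞, 16, ∞, 0, ∞]
  [∞, -4, ∞, -8, 0]
D(4):
  [0, -18, -9, -18, -4]
  [∞, 0, ∞, 0, ∞]
  [∞, -9, 0, -9, 14]
  [∞, 16, ∞, 0, ∞]
  [∞, -4, ∞, -8, 0]
D(5):
  [0, -18, -9, -18, -4]
  [∞, 0, ∞, 0, ∞]
  [∞, -9, 0, -9, 14]
  [∞, 16, ∞, 0, ∞]
  [∞, -4, ∞, -8, 0]
Answer: W*[3][4] = ∞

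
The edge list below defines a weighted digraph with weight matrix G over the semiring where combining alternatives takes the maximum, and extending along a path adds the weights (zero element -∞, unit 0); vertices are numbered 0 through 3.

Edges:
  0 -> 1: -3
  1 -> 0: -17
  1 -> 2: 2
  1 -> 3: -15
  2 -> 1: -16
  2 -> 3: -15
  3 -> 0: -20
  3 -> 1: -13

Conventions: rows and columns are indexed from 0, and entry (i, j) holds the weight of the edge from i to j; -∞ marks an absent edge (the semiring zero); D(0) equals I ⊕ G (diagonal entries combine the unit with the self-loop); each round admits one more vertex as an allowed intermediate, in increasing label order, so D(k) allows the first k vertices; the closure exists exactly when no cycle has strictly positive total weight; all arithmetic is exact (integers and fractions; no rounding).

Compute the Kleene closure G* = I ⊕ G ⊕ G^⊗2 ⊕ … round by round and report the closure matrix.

D(0):
  [0, -3, -∞, -∞]
  [-17, 0, 2, -15]
  [-∞, -16, 0, -15]
  [-20, -13, -∞, 0]
D(1):
  [0, -3, -∞, -∞]
  [-17, 0, 2, -15]
  [-∞, -16, 0, -15]
  [-20, -13, -∞, 0]
D(2):
  [0, -3, -1, -18]
  [-17, 0, 2, -15]
  [-33, -16, 0, -15]
  [-20, -13, -11, 0]
D(3):
  [0, -3, -1, -16]
  [-17, 0, 2, -13]
  [-33, -16, 0, -15]
  [-20, -13, -11, 0]
D(4):
  [0, -3, -1, -16]
  [-17, 0, 2, -13]
  [-33, -16, 0, -15]
  [-20, -13, -11, 0]
Answer: G* = [[0, -3, -1, -16], [-17, 0, 2, -13], [-33, -16, 0, -15], [-20, -13, -11, 0]]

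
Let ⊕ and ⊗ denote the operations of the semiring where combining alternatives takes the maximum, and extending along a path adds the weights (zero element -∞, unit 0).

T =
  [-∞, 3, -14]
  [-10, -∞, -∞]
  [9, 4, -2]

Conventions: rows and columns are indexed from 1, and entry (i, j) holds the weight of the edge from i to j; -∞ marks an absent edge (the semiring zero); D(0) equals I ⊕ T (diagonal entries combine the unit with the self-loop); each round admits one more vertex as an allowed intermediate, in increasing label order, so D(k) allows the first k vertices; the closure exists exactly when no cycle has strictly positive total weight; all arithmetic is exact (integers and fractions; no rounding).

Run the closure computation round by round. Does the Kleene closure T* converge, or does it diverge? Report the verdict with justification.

D(0):
  [0, 3, -14]
  [-10, 0, -∞]
  [9, 4, 0]
D(1):
  [0, 3, -14]
  [-10, 0, -24]
  [9, 12, 0]
D(2):
  [0, 3, -14]
  [-10, 0, -24]
  [9, 12, 0]
D(3):
  [0, 3, -14]
  [-10, 0, -24]
  [9, 12, 0]
Key observation: every diagonal entry stays at the unit through all rounds, so no improving cycle exists.
Answer: CONVERGES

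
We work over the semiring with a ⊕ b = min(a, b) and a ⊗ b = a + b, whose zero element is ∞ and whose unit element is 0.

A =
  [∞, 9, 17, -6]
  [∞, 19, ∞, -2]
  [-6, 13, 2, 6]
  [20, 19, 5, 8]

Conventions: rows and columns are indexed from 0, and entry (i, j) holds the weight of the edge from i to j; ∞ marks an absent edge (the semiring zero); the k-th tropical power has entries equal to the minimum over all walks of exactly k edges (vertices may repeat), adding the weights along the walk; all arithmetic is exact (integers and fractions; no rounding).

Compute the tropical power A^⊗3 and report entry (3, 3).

A^⊗2:
  [11, 13, -1, 2]
  [18, 17, 3, 6]
  [-4, 3, 4, -12]
  [-1, 18, 7, 11]
A^⊗3:
  [-7, 12, 1, 5]
  [-3, 16, 5, 9]
  [-2, 5, -7, -10]
  [1, 8, 9, -7]
Key observation: the optimum is the walk 3->2->0->3, with weight 5 + (-6) + (-6) = -7.
Optimal value attained by: walk 3->2->0->3.
Answer: (A^⊗3)[3][3] = -7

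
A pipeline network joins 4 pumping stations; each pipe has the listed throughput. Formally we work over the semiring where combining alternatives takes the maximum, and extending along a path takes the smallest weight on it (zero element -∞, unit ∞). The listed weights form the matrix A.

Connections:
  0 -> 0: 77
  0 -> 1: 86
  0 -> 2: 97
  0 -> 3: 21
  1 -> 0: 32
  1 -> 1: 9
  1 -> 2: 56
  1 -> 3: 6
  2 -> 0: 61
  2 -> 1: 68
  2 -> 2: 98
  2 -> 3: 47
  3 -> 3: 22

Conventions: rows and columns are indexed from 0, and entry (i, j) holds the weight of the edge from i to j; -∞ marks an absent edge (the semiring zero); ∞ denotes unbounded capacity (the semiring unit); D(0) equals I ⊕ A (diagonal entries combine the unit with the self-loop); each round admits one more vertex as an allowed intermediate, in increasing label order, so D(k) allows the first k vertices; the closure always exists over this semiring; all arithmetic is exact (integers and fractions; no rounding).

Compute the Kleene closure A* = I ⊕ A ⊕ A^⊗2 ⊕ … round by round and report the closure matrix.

D(0):
  [∞, 86, 97, 21]
  [32, ∞, 56, 6]
  [61, 68, ∞, 47]
  [-∞, -∞, -∞, ∞]
D(1):
  [∞, 86, 97, 21]
  [32, ∞, 56, 21]
  [61, 68, ∞, 47]
  [-∞, -∞, -∞, ∞]
D(2):
  [∞, 86, 97, 21]
  [32, ∞, 56, 21]
  [61, 68, ∞, 47]
  [-∞, -∞, -∞, ∞]
D(3):
  [∞, 86, 97, 47]
  [56, ∞, 56, 47]
  [61, 68, ∞, 47]
  [-∞, -∞, -∞, ∞]
D(4):
  [∞, 86, 97, 47]
  [56, ∞, 56, 47]
  [61, 68, ∞, 47]
  [-∞, -∞, -∞, ∞]
Answer: A* = [[∞, 86, 97, 47], [56, ∞, 56, 47], [61, 68, ∞, 47], [-∞, -∞, -∞, ∞]]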